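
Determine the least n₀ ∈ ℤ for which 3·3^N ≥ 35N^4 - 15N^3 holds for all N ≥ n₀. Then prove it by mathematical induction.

At N = 10: 177147 < 335000, so the inequality fails and n₀ ≥ 11. We prove 3·3^N ≥ 35N^4 - 15N^3 for all N ≥ 11.
For the base case N = 11: 3·3^N = 531441 and 35N^4 - 15N^3 = 492470, so 531441 ≥ 492470.
Inductive step: suppose the statement holds for some m ≥ 11, so 3·3^m ≥ 35m^4 - 15m^3.
Then 3·3^(m + 1) = 3·(3·3^m) ≥ 3·(35m^4 - 15m^3).
Also, for m ≥ 11 we have 3·(35m^4 - 15m^3) ≥ 35(m+1)^4 - 15(m+1)^3, since 3·(35m^4 - 15m^3) − (35(m+1)^4 - 15(m+1)^3) = 70m^4 - 170m^3 - 165m^2 - 95m - 20, which is nonnegative for all m ≥ 11.
Combining, 3·3^(m + 1) ≥ 35(m+1)^4 - 15(m+1)^3.
By the principle of mathematical induction, the result holds for all N ≥ 11.
Hence the smallest such n₀ is 11.

n₀ = 11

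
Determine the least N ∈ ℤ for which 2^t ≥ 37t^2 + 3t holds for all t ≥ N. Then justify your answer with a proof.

N = 13

At t = 12: 4096 < 5364, so the inequality fails and N ≥ 13. We prove 2^t ≥ 37t^2 + 3t for all t ≥ 13.
Base case (t = 13): 2^t = 8192 and 37t^2 + 3t = 6292, so 8192 ≥ 6292.
Inductive step: assume the claim holds for t = m, so 2^m ≥ 37m^2 + 3m.
Then 2^(m + 1) = 2·(2^m) ≥ 2·(37m^2 + 3m).
Also, for m ≥ 13 we have 2·(37m^2 + 3m) ≥ 37(m+1)^2 + 3(m+1), since 2·(37m^2 + 3m) − (37(m+1)^2 + 3(m+1)) = 37m^2 - 71m - 40, which is nonnegative for all m ≥ 13.
Combining, 2^(m + 1) ≥ 37(m+1)^2 + 3(m+1).
Hence, by induction on t, the claim holds for every t ≥ 13.
Hence the smallest such N is 13.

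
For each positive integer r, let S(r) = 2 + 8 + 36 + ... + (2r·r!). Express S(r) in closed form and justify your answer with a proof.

We claim S(r) = 2(r + 1)! - 2 for all r ≥ 1.
For the base case r = 1: S(1) = 2, and the closed form gives 2. They agree.
Suppose the result is true for r = m, so S(m) = 2(m + 1)! - 2.
Then S(m+1) = S(m) + (2(m + 1)(m + 1)!) = (2(m + 1)! - 2) + (2(m + 1)(m + 1)!).
Simplifying, S(m+1) = 2((m+1) + 1)! - 2,
which is the closed form with r = m+1.
By the principle of mathematical induction, the result holds for all r ≥ 1.

S(r) = 2(r + 1)! - 2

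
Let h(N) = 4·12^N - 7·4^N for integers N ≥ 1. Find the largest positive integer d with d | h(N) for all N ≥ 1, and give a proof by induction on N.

d = 4

Computing the first values: h(1) = 20 and h(2) = 464; gcd(20, 464) = 4, so d ≤ 4.
We prove 4 | 4·12^N - 7·4^N for all N ≥ 1 by induction on N.
Base case (N = 1): h(1) = 20 = 4·(5), so 4 | h(1).
Suppose the result is true for N = p, i.e. 4 | h(p). Then
h(p+1) − 12·h(p) = (4·12^(p+1) - 7·4^(p+1)) − 12·(4·12^p - 7·4^p) = (-7)·4^p·(4 − 12) = (56)·4^p. Since 4 | h(p) by the inductive hypothesis, 4 | 12·h(p); and 4 | 56 since 56 = 4·14. Therefore 4 | h(p+1).
Hence, by induction on N, the claim holds for every N ≥ 1.
Therefore the largest such d is 4.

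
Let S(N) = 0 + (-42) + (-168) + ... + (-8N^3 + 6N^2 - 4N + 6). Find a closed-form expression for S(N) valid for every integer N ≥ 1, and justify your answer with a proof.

We claim S(N) = -N(N - 1)(2N^2 + 4N + 5) for all N ≥ 1.
Base case (N = 1): S(1) = 0, and the closed form gives 0. They agree.
For the inductive step, assume it holds for an arbitrary r ≥ 1, so S(r) = r(-2r^3 - 2r^2 - r + 5).
Then S(r+1) = S(r) + (2r(-4r^2 - 9r - 8)) = (r(-2r^3 - 2r^2 - r + 5)) + (2r(-4r^2 - 9r - 8)).
Simplifying, S(r+1) = -r(r + 1)(2r^2 + 8r + 11) = -(r+1)((r+1) - 1)(2(r+1)^2 + 4(r+1) + 5),
which is the closed form with N = r+1.
By induction, the statement is established for all N ≥ 1.

S(N) = -N(N - 1)(2N^2 + 4N + 5)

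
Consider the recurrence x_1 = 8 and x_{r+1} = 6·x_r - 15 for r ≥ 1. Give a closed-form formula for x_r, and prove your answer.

Computing the first terms: x_1 = 8, x_2 = 33, x_3 = 183. This suggests x_r = 5·6^(r - 1) + 3.
Base step (r = 1): the formula gives 8 = 8 = x_1.
For the inductive step, assume it holds for an arbitrary k ≥ 1, so x_k = 5·6^(k - 1) + 3.
Then x_{k+1} = 6·x_k - 15 = 6·(5·6^(k - 1) + 3) - 15 = 5·6^k + 3 = 5·6^((k+1) - 1) + 3,
which is the claimed formula at r = k+1.
By induction, the statement is established for all r ≥ 1.

x_r = 5·6^(r - 1) + 3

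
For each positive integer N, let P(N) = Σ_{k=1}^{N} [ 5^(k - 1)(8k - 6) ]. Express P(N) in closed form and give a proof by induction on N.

We claim P(N) = 2·5^N(N - 1) + 2 for all N ≥ 1.
When N = 1: P(1) = 2, and the closed form gives 2. They agree.
Inductive step: assume the claim holds for N = k, so P(k) = 2·5^k(k - 1) + 2.
Then P(k+1) = P(k) + (5^k(8k + 2)) = (2·5^k(k - 1) + 2) + (5^k(8k + 2)).
Simplifying, P(k+1) = 10·5^k·k + 2 = 2·5^(k+1)((k+1) - 1) + 2,
which is the closed form with N = k+1.
By the principle of mathematical induction, the result holds for all N ≥ 1.

P(N) = 2·5^N(N - 1) + 2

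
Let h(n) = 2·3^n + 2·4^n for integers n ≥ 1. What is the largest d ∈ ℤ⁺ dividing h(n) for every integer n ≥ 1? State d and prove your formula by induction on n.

Computing the first values: h(1) = 14 and h(2) = 50; gcd(14, 50) = 2, so d ≤ 2.
We prove 2 | 2·3^n + 2·4^n for all n ≥ 1 by induction on n.
When n = 1: h(1) = 14 = 2·(7), so 2 | h(1).
For the inductive step, assume it holds for an arbitrary r ≥ 1, i.e. 2 | h(r). Then
h(r+1) − 4·h(r) = (2·3^(r+1) + 2·4^(r+1)) − 4·(2·3^r + 2·4^r) = (2)·3^r·(3 − 4) = (-2)·3^r. Since 2 | h(r) by the inductive hypothesis, 2 | 4·h(r); and 2 | -2 since -2 = 2·-1. Therefore 2 | h(r+1).
By the principle of mathematical induction, the result holds for all n ≥ 1.
Therefore the largest such d is 2.

d = 2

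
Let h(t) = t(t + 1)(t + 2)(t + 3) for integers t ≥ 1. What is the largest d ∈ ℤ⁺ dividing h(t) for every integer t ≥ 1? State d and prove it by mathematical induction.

d = 24

Computing the first values: h(1) = 24 and h(2) = 120; gcd(24, 120) = 24, so d ≤ 24.
We prove 24 | t(t + 1)(t + 2)(t + 3) for all t ≥ 1 by induction on t.
Base step (t = 1): h(1) = 24 = 24·(1), so 24 | h(1).
Suppose the result is true for t = i, i.e. 24 | h(i). Then
h(i+1) − h(i) = (i+1)·(i+2)·(i+3)·(i+4) − i·(i+1)·(i+2)·(i+3) = (i+1)·(i+2)·(i+3)·[(i+4) − i] = 4·(i+1)·(i+2)·(i+3). The product of 3 consecutive integers is divisible by (3)! = 6, so h(i+1) − h(i) is divisible by 4·6 = 24. By the inductive hypothesis 24 | h(i), hence 24 | h(i+1).
Hence, by induction on t, the claim holds for every t ≥ 1.
Therefore the largest such d is 24.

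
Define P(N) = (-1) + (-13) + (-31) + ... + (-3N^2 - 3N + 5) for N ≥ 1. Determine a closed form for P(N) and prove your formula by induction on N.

We claim P(N) = -N(N^2 + 3N - 3) for all N ≥ 1.
When N = 1: P(1) = -1, and the closed form gives -1. They agree.
Suppose the result is true for N = k, so P(k) = k(-k^2 - 3k + 3).
Then P(k+1) = P(k) + (-3k - 3(k + 1)^2 + 2) = (k(-k^2 - 3k + 3)) + (-3k - 3(k + 1)^2 + 2).
Simplifying, P(k+1) = -(k + 1)(k^2 + 5k + 1) = -(k+1)((k+1)^2 + 3(k+1) - 3),
which is the closed form with N = k+1.
By the principle of mathematical induction, the result holds for all N ≥ 1.

P(N) = -N(N^2 + 3N - 3)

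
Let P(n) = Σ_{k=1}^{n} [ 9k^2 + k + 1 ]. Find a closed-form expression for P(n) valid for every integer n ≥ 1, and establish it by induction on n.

We claim P(n) = n(3n^2 + 5n + 3) for all n ≥ 1.
Base step (n = 1): P(1) = 11, and the closed form gives 11. They agree.
For the inductive step, assume it holds for an arbitrary k ≥ 1, so P(k) = k(3k^2 + 5k + 3).
Then P(k+1) = P(k) + (k + 9(k + 1)^2 + 2) = (k(3k^2 + 5k + 3)) + (k + 9(k + 1)^2 + 2).
Simplifying, P(k+1) = (k + 1)(3k^2 + 11k + 11) = (k+1)(3(k+1)^2 + 5(k+1) + 3),
which is the closed form with n = k+1.
Hence, by induction on n, the claim holds for every n ≥ 1.

P(n) = n(3n^2 + 5n + 3)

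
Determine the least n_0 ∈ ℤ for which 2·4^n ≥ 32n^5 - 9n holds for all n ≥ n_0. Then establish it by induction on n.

At n = 10: 2097152 < 3199910, so the inequality fails and n_0 ≥ 11. We prove 2·4^n ≥ 32n^5 - 9n for all n ≥ 11.
When n = 11: 2·4^n = 8388608 and 32n^5 - 9n = 5153533, so 8388608 ≥ 5153533.
Suppose the result is true for n = j, so 2·4^j ≥ 32j^5 - 9j.
Then 2·4^(j + 1) = 4·(2·4^j) ≥ 4·(32j^5 - 9j).
Also, for j ≥ 11 we have 4·(32j^5 - 9j) ≥ 32(j+1)^5 - 9(j+1), since 4·(32j^5 - 9j) − (32(j+1)^5 - 9(j+1)) = 96j^5 - 160j^4 - 320j^3 - 320j^2 - 187j - 23, which is nonnegative for all j ≥ 11.
Combining, 2·4^(j + 1) ≥ 32(j+1)^5 - 9(j+1).
Hence, by induction on n, the claim holds for every n ≥ 11.
Hence the smallest such n_0 is 11.

n_0 = 11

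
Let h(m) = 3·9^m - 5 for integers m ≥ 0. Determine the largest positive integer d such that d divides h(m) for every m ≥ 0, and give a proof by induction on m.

d = 2

Computing the first values: h(0) = -2 and h(1) = 22; gcd(-2, 22) = 2, so d ≤ 2.
We prove 2 | 3·9^m - 5 for all m ≥ 0 by induction on m.
Base case (m = 0): h(0) = -2 = 2·(-1), so 2 | h(0).
Inductive step: assume the claim holds for m = k, i.e. 2 | h(k). Then
h(k+1) = 3·9^(k+1) - 5 = 9·(3·9^k - 5) + 40 = 9·h(k) + 40. The first term is divisible by 2 by the inductive hypothesis, and 40 is divisible by 2. Hence 2 | h(k+1).
Hence, by induction on m, the claim holds for every m ≥ 0.
Therefore the largest such d is 2.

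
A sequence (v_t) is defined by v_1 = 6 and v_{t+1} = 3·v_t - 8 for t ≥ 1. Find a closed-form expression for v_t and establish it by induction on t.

v_t = 2·3^(t - 1) + 4

Computing the first terms: v_1 = 6, v_2 = 10, v_3 = 22. This suggests v_t = 2·3^(t - 1) + 4.
For the base case t = 1: the formula gives 6 = 6 = v_1.
Inductive step: assume the claim holds for t = k, so v_k = 2·3^(k - 1) + 4.
Then v_{k+1} = 3·v_k - 8 = 3·(2·3^(k - 1) + 4) - 8 = 2·3^k + 4 = 2·3^((k+1) - 1) + 4,
which is the claimed formula at t = k+1.
This completes the induction.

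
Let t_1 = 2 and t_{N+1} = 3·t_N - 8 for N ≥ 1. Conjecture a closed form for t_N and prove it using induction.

Computing the first terms: t_1 = 2, t_2 = -2, t_3 = -14. This suggests t_N = -2·3^(N - 1) + 4.
When N = 1: the formula gives 2 = 2 = t_1.
Inductive step: assume the claim holds for N = p, so t_p = -2·3^(p - 1) + 4.
Then t_{p+1} = 3·t_p - 8 = 3·(-2·3^(p - 1) + 4) - 8 = -2·3^p + 4 = -2·3^((p+1) - 1) + 4,
which is the claimed formula at N = p+1.
This completes the induction.

t_N = -2·3^(N - 1) + 4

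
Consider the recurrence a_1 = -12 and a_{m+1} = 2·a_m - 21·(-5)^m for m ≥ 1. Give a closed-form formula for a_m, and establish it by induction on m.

a_m = 3(-5)^m + 3·2^(m - 1)

Computing the first terms: a_1 = -12, a_2 = 81, a_3 = -363. This suggests a_m = 3(-5)^m + 3·2^(m - 1).
For the base case m = 1: the formula gives -12 = -12 = a_1.
For the inductive step, assume it holds for an arbitrary k ≥ 1, so a_k = 3(-5)^k + 3·2^(k - 1).
Then a_{k+1} = 2·a_k - 21·(-5)^k = 2·(3(-5)^k + 3·2^(k - 1)) - 21·(-5)^k = 3(-5)^(k + 1) + 3·2^k = 3(-5)^(k+1) + 3·2^((k+1) - 1),
which is the claimed formula at m = k+1.
Hence, by induction on m, the claim holds for every m ≥ 1.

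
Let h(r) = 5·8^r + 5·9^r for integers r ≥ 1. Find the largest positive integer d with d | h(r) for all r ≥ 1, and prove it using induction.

d = 5

Computing the first values: h(1) = 85 and h(2) = 725; gcd(85, 725) = 5, so d ≤ 5.
We prove 5 | 5·8^r + 5·9^r for all r ≥ 1 by induction on r.
Base case (r = 1): h(1) = 85 = 5·(17), so 5 | h(1).
Suppose the result is true for r = i, i.e. 5 | h(i). Then
h(i+1) − 9·h(i) = (5·8^(i+1) + 5·9^(i+1)) − 9·(5·8^i + 5·9^i) = (5)·8^i·(8 − 9) = (-5)·8^i. Since 5 | h(i) by the inductive hypothesis, 5 | 9·h(i); and 5 | -5 since -5 = 5·-1. Therefore 5 | h(i+1).
By the principle of mathematical induction, the result holds for all r ≥ 1.
Therefore the largest such d is 5.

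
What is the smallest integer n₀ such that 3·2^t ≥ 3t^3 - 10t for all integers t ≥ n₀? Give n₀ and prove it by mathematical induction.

At t = 9: 1536 < 2097, so the inequality fails and n₀ ≥ 10. We prove 3·2^t ≥ 3t^3 - 10t for all t ≥ 10.
For the base case t = 10: 3·2^t = 3072 and 3t^3 - 10t = 2900, so 3072 ≥ 2900.
For the inductive step, assume it holds for an arbitrary m ≥ 10, so 3·2^m ≥ 3m^3 - 10m.
Then 3·2^(m + 1) = 2·(3·2^m) ≥ 2·(3m^3 - 10m).
Also, for m ≥ 10 we have 2·(3m^3 - 10m) ≥ 3(m+1)^3 - 10(m+1), since 2·(3m^3 - 10m) − (3(m+1)^3 - 10(m+1)) = 3m^3 - 9m^2 - 19m + 7, which is nonnegative for all m ≥ 10.
Combining, 3·2^(m + 1) ≥ 3(m+1)^3 - 10(m+1).
Hence, by induction on t, the claim holds for every t ≥ 10.
Hence the smallest such n₀ is 10.

n₀ = 10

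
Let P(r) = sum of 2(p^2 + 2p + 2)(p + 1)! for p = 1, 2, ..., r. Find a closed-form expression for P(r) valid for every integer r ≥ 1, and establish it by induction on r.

We claim P(r) = (2r + 2)(r + 2)! - 4 for all r ≥ 1.
When r = 1: P(1) = 20, and the closed form gives 20. They agree.
Inductive step: suppose the statement holds for some p ≥ 1, so P(p) = (2p + 2)(p + 2)! - 4.
Then P(p+1) = P(p) + (2(p^2 + 4p + 5)(p + 2)!) = ((2p + 2)(p + 2)! - 4) + (2(p^2 + 4p + 5)(p + 2)!).
Simplifying, P(p+1) = (2(p+1) + 2)((p+1) + 2)! - 4,
which is the closed form with r = p+1.
By induction, the statement is established for all r ≥ 1.

P(r) = (2r + 2)(r + 2)! - 4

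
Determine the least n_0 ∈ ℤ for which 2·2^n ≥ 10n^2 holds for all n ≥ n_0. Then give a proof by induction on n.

At n = 8: 512 < 640, so the inequality fails and n_0 ≥ 9. We prove 2·2^n ≥ 10n^2 for all n ≥ 9.
Base case (n = 9): 2·2^n = 1024 and 10n^2 = 810, so 1024 ≥ 810.
Inductive step: suppose the statement holds for some i ≥ 9, so 2·2^i ≥ 10i^2.
Then 2·2^(i + 1) = 2·(2·2^i) ≥ 2·(10i^2).
Also, for i ≥ 9 we have 2·(10i^2) ≥ 10(i+1)^2, since 2 ≥ (1 + 1/i)^2 for all i ≥ 9.
Combining, 2·2^(i + 1) ≥ 10(i+1)^2.
Hence, by induction on n, the claim holds for every n ≥ 9.
Hence the smallest such n_0 is 9.

n_0 = 9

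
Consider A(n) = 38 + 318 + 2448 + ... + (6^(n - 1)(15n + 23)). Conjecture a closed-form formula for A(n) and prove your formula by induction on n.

We claim A(n) = 6^n(3n + 4) - 4 for all n ≥ 1.
When n = 1: A(1) = 38, and the closed form gives 38. They agree.
Inductive step: suppose the statement holds for some r ≥ 1, so A(r) = 6^r(3r + 4) - 4.
Then A(r+1) = A(r) + (6^r(15r + 38)) = (6^r(3r + 4) - 4) + (6^r(15r + 38)).
Simplifying, A(r+1) = 18·6^r·r + 42·6^r - 4 = 6^(r+1)(3(r+1) + 4) - 4,
which is the closed form with n = r+1.
This completes the induction.

A(n) = 6^n(3n + 4) - 4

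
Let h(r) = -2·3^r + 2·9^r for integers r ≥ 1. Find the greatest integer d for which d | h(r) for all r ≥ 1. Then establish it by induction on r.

d = 12

Computing the first values: h(1) = 12 and h(2) = 144; gcd(12, 144) = 12, so d ≤ 12.
We prove 12 | -2·3^r + 2·9^r for all r ≥ 1 by induction on r.
Base case (r = 1): h(1) = 12 = 12·(1), so 12 | h(1).
Inductive step: suppose the statement holds for some j ≥ 1, i.e. 12 | h(j). Then
h(j+1) − 9·h(j) = (-2·3^(j+1) + 2·9^(j+1)) − 9·(-2·3^j + 2·9^j) = (-2)·3^j·(3 − 9) = (12)·3^j. Since 12 | h(j) by the inductive hypothesis, 12 | 9·h(j); and 12 | 12 since 12 = 12·1. Therefore 12 | h(j+1).
This completes the induction.
Therefore the largest such d is 12.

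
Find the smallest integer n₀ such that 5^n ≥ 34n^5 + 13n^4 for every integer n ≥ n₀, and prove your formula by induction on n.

n₀ = 10

At n = 9: 1953125 < 2092959, so the inequality fails and n₀ ≥ 10. We prove 5^n ≥ 34n^5 + 13n^4 for all n ≥ 10.
For the base case n = 10: 5^n = 9765625 and 34n^5 + 13n^4 = 3530000, so 9765625 ≥ 3530000.
Inductive step: suppose the statement holds for some p ≥ 10, so 5^p ≥ 34p^5 + 13p^4.
Then 5^(p + 1) = 5·(5^p) ≥ 5·(34p^5 + 13p^4).
Also, for p ≥ 10 we have 5·(34p^5 + 13p^4) ≥ 34(p+1)^5 + 13(p+1)^4, since 5·(34p^5 + 13p^4) − (34(p+1)^5 + 13(p+1)^4) = 136p^5 - 118p^4 - 392p^3 - 418p^2 - 222p - 47, which is nonnegative for all p ≥ 10.
Combining, 5^(p + 1) ≥ 34(p+1)^5 + 13(p+1)^4.
This completes the induction.
Hence the smallest such n₀ is 10.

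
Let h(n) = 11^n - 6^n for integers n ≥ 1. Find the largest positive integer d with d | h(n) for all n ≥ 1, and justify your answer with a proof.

Computing the first values: h(1) = 5 and h(2) = 85; gcd(5, 85) = 5, so d ≤ 5.
We prove 5 | 11^n - 6^n for all n ≥ 1 by induction on n.
For the base case n = 1: h(1) = 5 = 5·(1), so 5 | h(1).
Suppose the result is true for n = m, i.e. 5 | h(m). Then
11^{m+1} − 6^{m+1} = 11·11^m − 6·6^m = 11·(11^m − 6^m) + (5)·6^m. The first term is divisible by 5 by the inductive hypothesis, and the second term (5)·6^m is divisible by 5 since 5 | 5. Hence 5 | h(m+1).
By induction, the statement is established for all n ≥ 1.
Therefore the largest such d is 5.

d = 5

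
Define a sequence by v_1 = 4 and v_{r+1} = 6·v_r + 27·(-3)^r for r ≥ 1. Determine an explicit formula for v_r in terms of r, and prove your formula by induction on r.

Computing the first terms: v_1 = 4, v_2 = -57, v_3 = -99. This suggests v_r = (-3)^(r + 1) - 5·6^(r - 1).
Base step (r = 1): the formula gives 4 = 4 = v_1.
For the inductive step, assume it holds for an arbitrary j ≥ 1, so v_j = (-3)^(j + 1) - 5·6^(j - 1).
Then v_{j+1} = 6·v_j + 27·(-3)^j = 6·((-3)^(j + 1) - 5·6^(j - 1)) + 27·(-3)^j = (-3)^(j + 2) - 5·6^j = (-3)^((j+1) + 1) - 5·6^((j+1) - 1),
which is the claimed formula at r = j+1.
By the principle of mathematical induction, the result holds for all r ≥ 1.

v_r = (-3)^(r + 1) - 5·6^(r - 1)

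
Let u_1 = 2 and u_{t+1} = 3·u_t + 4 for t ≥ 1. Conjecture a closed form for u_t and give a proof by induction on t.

u_t = 4·3^(t - 1) - 2

Computing the first terms: u_1 = 2, u_2 = 10, u_3 = 34. This suggests u_t = 4·3^(t - 1) - 2.
For the base case t = 1: the formula gives 2 = 2 = u_1.
For the inductive step, assume it holds for an arbitrary p ≥ 1, so u_p = 4·3^(p - 1) - 2.
Then u_{p+1} = 3·u_p + 4 = 3·(4·3^(p - 1) - 2) + 4 = 4·3^p - 2 = 4·3^((p+1) - 1) - 2,
which is the claimed formula at t = p+1.
This completes the induction.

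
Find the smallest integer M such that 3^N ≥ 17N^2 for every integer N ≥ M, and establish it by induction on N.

M = 6

At N = 5: 243 < 425, so the inequality fails and M ≥ 6. We prove 3^N ≥ 17N^2 for all N ≥ 6.
When N = 6: 3^N = 729 and 17N^2 = 612, so 729 ≥ 612.
Suppose the result is true for N = k, so 3^k ≥ 17k^2.
Then 3^(k + 1) = 3·(3^k) ≥ 3·(17k^2).
Also, for k ≥ 6 we have 3·(17k^2) ≥ 17(k+1)^2, since 3 ≥ (1 + 1/k)^2 for all k ≥ 6.
Combining, 3^(k + 1) ≥ 17(k+1)^2.
By induction, the statement is established for all N ≥ 6.
Hence the smallest such M is 6.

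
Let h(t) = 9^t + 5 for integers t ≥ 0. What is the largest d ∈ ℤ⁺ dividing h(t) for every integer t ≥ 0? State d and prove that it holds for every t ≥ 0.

d = 2

Computing the first values: h(0) = 6 and h(1) = 14; gcd(6, 14) = 2, so d ≤ 2.
We prove 2 | 9^t + 5 for all t ≥ 0 by induction on t.
Base case (t = 0): h(0) = 6 = 2·(3), so 2 | h(0).
Suppose the result is true for t = p, i.e. 2 | h(p). Then
h(p+1) = 9^(p+1) + 5 = 9·(9^p + 5) - 40 = 9·h(p) - 40. The first term is divisible by 2 by the inductive hypothesis, and -40 is divisible by 2. Hence 2 | h(p+1).
Hence, by induction on t, the claim holds for every t ≥ 0.
Therefore the largest such d is 2.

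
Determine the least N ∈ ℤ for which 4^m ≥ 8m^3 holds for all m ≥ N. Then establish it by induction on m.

N = 5

At m = 4: 256 < 512, so the inequality fails and N ≥ 5. We prove 4^m ≥ 8m^3 for all m ≥ 5.
Base step (m = 5): 4^m = 1024 and 8m^3 = 1000, so 1024 ≥ 1000.
For the inductive step, assume it holds for an arbitrary i ≥ 5, so 4^i ≥ 8i^3.
Then 4^(i + 1) = 4·(4^i) ≥ 4·(8i^3).
Also, for i ≥ 5 we have 4·(8i^3) ≥ 8(i+1)^3, since 4 ≥ (1 + 1/i)^3 for all i ≥ 5.
Combining, 4^(i + 1) ≥ 8(i+1)^3.
By induction, the statement is established for all m ≥ 5.
Hence the smallest such N is 5.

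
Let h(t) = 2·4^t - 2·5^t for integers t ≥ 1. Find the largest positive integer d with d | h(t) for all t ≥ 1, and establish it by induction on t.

d = 2

Computing the first values: h(1) = -2 and h(2) = -18; gcd(-2, -18) = 2, so d ≤ 2.
We prove 2 | 2·4^t - 2·5^t for all t ≥ 1 by induction on t.
For the base case t = 1: h(1) = -2 = 2·(-1), so 2 | h(1).
Inductive step: assume the claim holds for t = m, i.e. 2 | h(m). Then
h(m+1) − 5·h(m) = (2·4^(m+1) - 2·5^(m+1)) − 5·(2·4^m - 2·5^m) = (2)·4^m·(4 − 5) = (-2)·4^m. Since 2 | h(m) by the inductive hypothesis, 2 | 5·h(m); and 2 | -2 since -2 = 2·-1. Therefore 2 | h(m+1).
Hence, by induction on t, the claim holds for every t ≥ 1.
Therefore the largest such d is 2.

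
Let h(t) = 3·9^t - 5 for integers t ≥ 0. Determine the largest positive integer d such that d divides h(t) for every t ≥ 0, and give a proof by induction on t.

Computing the first values: h(0) = -2 and h(1) = 22; gcd(-2, 22) = 2, so d ≤ 2.
We prove 2 | 3·9^t - 5 for all t ≥ 0 by induction on t.
For the base case t = 0: h(0) = -2 = 2·(-1), so 2 | h(0).
Suppose the result is true for t = k, i.e. 2 | h(k). Then
h(k+1) = 3·9^(k+1) - 5 = 9·(3·9^k - 5) + 40 = 9·h(k) + 40. The first term is divisible by 2 by the inductive hypothesis, and 40 is divisible by 2. Hence 2 | h(k+1).
This completes the induction.
Therefore the largest such d is 2.

d = 2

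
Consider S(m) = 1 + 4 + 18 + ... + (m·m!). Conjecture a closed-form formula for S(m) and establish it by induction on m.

S(m) = (m + 1)m! - 1

We claim S(m) = (m + 1)m! - 1 for all m ≥ 1.
Base step (m = 1): S(1) = 1, and the closed form gives 1. They agree.
Suppose the result is true for m = p, so S(p) = (p + 1)p! - 1.
Then S(p+1) = S(p) + ((p + 1)(p + 1)!) = ((p + 1)p! - 1) + ((p + 1)(p + 1)!).
Simplifying, S(p+1) = ((p+1) + 1)(p+1)! - 1,
which is the closed form with m = p+1.
This completes the induction.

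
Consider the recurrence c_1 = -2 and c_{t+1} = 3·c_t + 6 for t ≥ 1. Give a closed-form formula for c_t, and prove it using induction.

Computing the first terms: c_1 = -2, c_2 = 0, c_3 = 6. This suggests c_t = 3^(t - 1) - 3.
Base case (t = 1): the formula gives -2 = -2 = c_1.
Inductive step: suppose the statement holds for some j ≥ 1, so c_j = 3^(j - 1) - 3.
Then c_{j+1} = 3·c_j + 6 = 3·(3^(j - 1) - 3) + 6 = 3^j - 3 = 3^((j+1) - 1) - 3,
which is the claimed formula at t = j+1.
Hence, by induction on t, the claim holds for every t ≥ 1.

c_t = 3^(t - 1) - 3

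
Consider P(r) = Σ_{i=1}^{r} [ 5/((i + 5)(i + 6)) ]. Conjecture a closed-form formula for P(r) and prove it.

We claim P(r) = 5r/(6(r + 6)) for all r ≥ 1.
For the base case r = 1: P(1) = 5/42, and the closed form gives 5/42. They agree.
Inductive step: assume the claim holds for r = i, so P(i) = 5i/(6(i + 6)).
Then P(i+1) = P(i) + (5/((i + 6)(i + 7))) = (5i/(6(i + 6))) + (5/((i + 6)(i + 7))).
Simplifying, P(i+1) = 5(i + 1)/(6(i + 7)) = 5(i+1)/(6((i+1) + 6)),
which is the closed form with r = i+1.
By induction, the statement is established for all r ≥ 1.

P(r) = 5r/(6(r + 6))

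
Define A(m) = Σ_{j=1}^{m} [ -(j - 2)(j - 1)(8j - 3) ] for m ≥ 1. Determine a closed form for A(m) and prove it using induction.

A(m) = -m(m - 2)(m - 1)(2m + 1)

We claim A(m) = -m(m - 2)(m - 1)(2m + 1) for all m ≥ 1.
Base step (m = 1): A(1) = 0, and the closed form gives 0. They agree.
Inductive step: suppose the statement holds for some j ≥ 1, so A(j) = j(-2j^3 + 5j^2 - j - 2).
Then A(j+1) = A(j) + (-j(j - 1)(8j + 5)) = (j(-2j^3 + 5j^2 - j - 2)) + (-j(j - 1)(8j + 5)).
Simplifying, A(j+1) = -j(j - 1)(j + 1)(2j + 3) = -(j+1)((j+1) - 2)((j+1) - 1)(2(j+1) + 1),
which is the closed form with m = j+1.
This completes the induction.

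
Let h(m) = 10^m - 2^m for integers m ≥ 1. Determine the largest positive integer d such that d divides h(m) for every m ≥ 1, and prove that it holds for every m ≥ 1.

d = 8

Computing the first values: h(1) = 8 and h(2) = 96; gcd(8, 96) = 8, so d ≤ 8.
We prove 8 | 10^m - 2^m for all m ≥ 1 by induction on m.
For the base case m = 1: h(1) = 8 = 8·(1), so 8 | h(1).
Suppose the result is true for m = p, i.e. 8 | h(p). Then
10^{p+1} − 2^{p+1} = 10·10^p − 2·2^p = 10·(10^p − 2^p) + (8)·2^p. The first term is divisible by 8 by the inductive hypothesis, and the second term (8)·2^p is divisible by 8 since 8 | 8. Hence 8 | h(p+1).
By induction, the statement is established for all m ≥ 1.
Therefore the largest such d is 8.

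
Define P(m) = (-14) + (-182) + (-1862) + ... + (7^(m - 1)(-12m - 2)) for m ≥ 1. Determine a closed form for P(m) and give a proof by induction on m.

P(m) = -2·7^m·m

We claim P(m) = -2·7^m·m for all m ≥ 1.
Base case (m = 1): P(1) = -14, and the closed form gives -14. They agree.
Suppose the result is true for m = k, so P(k) = -2·7^k·k.
Then P(k+1) = P(k) + (7^k(-12k - 14)) = (-2·7^k·k) + (7^k(-12k - 14)).
Simplifying, P(k+1) = 14·7^k(-k - 1) = -2·7^(k+1)·(k+1),
which is the closed form with m = k+1.
By induction, the statement is established for all m ≥ 1.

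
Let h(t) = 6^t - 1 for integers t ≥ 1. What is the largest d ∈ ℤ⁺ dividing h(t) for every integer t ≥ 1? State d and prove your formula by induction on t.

Computing the first values: h(1) = 5 and h(2) = 35; gcd(5, 35) = 5, so d ≤ 5.
We prove 5 | 6^t - 1 for all t ≥ 1 by induction on t.
Base case (t = 1): h(1) = 5 = 5·(1), so 5 | h(1).
For the inductive step, assume it holds for an arbitrary p ≥ 1, i.e. 5 | h(p). Then
6^{p+1} − 1^{p+1} = 6·6^p − 1·1^p = 6·(6^p − 1^p) + (5)·1^p. The first term is divisible by 5 by the inductive hypothesis, and the second term (5)·1^p is divisible by 5 since 5 | 5. Hence 5 | h(p+1).
This completes the induction.
Therefore the largest such d is 5.

d = 5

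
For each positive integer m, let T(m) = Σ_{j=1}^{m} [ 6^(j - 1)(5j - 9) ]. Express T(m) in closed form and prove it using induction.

We claim T(m) = 6^m(m - 2) + 2 for all m ≥ 1.
Base case (m = 1): T(1) = -4, and the closed form gives -4. They agree.
Inductive step: suppose the statement holds for some j ≥ 1, so T(j) = 6^j(j - 2) + 2.
Then T(j+1) = T(j) + (6^j(5j - 4)) = (6^j(j - 2) + 2) + (6^j(5j - 4)).
Simplifying, T(j+1) = 6·6^j·j - 6·6^j + 2 = 6^(j+1)((j+1) - 2) + 2,
which is the closed form with m = j+1.
This completes the induction.

T(m) = 6^m(m - 2) + 2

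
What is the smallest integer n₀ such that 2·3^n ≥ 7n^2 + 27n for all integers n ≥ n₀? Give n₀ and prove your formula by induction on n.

n₀ = 5

At n = 4: 162 < 220, so the inequality fails and n₀ ≥ 5. We prove 2·3^n ≥ 7n^2 + 27n for all n ≥ 5.
Base case (n = 5): 2·3^n = 486 and 7n^2 + 27n = 310, so 486 ≥ 310.
Inductive step: assume the claim holds for n = r, so 2·3^r ≥ 7r^2 + 27r.
Then 2·3^(r + 1) = 3·(2·3^r) ≥ 3·(7r^2 + 27r).
Also, for r ≥ 5 we have 3·(7r^2 + 27r) ≥ 7(r+1)^2 + 27(r+1), since 3·(7r^2 + 27r) − (7(r+1)^2 + 27(r+1)) = 14r^2 + 40r - 34, which is nonnegative for all r ≥ 5.
Combining, 2·3^(r + 1) ≥ 7(r+1)^2 + 27(r+1).
By induction, the statement is established for all n ≥ 5.
Hence the smallest such n₀ is 5.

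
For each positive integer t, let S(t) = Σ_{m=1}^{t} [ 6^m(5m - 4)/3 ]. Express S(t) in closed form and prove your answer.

We claim S(t) = 2·6^t(t - 1) + 2 for all t ≥ 1.
Base case (t = 1): S(1) = 2, and the closed form gives 2. They agree.
Inductive step: suppose the statement holds for some m ≥ 1, so S(m) = 2·6^m(m - 1) + 2.
Then S(m+1) = S(m) + (6^m(10m + 2)) = (2·6^m(m - 1) + 2) + (6^m(10m + 2)).
Simplifying, S(m+1) = 12·6^m·m + 2 = 2·6^(m+1)((m+1) - 1) + 2,
which is the closed form with t = m+1.
Hence, by induction on t, the claim holds for every t ≥ 1.

S(t) = 2·6^t(t - 1) + 2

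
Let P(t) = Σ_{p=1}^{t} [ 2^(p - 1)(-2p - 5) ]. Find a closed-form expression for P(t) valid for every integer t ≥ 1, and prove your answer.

We claim P(t) = -2^t(2t + 3) + 3 for all t ≥ 1.
Base step (t = 1): P(1) = -7, and the closed form gives -7. They agree.
Suppose the result is true for t = p, so P(p) = -2^p(2p + 3) + 3.
Then P(p+1) = P(p) + (2^p(-2p - 7)) = (-2^p(2p + 3) + 3) + (2^p(-2p - 7)).
Simplifying, P(p+1) = -4·2^p·p - 10·2^p + 3 = -2^(p+1)(2(p+1) + 3) + 3,
which is the closed form with t = p+1.
Hence, by induction on t, the claim holds for every t ≥ 1.

P(t) = -2^t(2t + 3) + 3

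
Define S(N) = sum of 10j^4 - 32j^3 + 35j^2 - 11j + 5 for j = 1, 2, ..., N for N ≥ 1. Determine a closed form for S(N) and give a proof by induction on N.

We claim S(N) = N(2N^4 - 3N^3 - N^2 + 4N + 5) for all N ≥ 1.
When N = 1: S(1) = 7, and the closed form gives 7. They agree.
Inductive step: suppose the statement holds for some j ≥ 1, so S(j) = j(2j^4 - 3j^3 - j^2 + 4j + 5).
Then S(j+1) = S(j) + (10j^4 + 8j^3 - j^2 + 3j + 7) = (j(2j^4 - 3j^3 - j^2 + 4j + 5)) + (10j^4 + 8j^3 - j^2 + 3j + 7).
Simplifying, S(j+1) = (j + 1)(2j^4 + 5j^3 + 2j^2 + j + 7) = (j+1)(2(j+1)^4 - 3(j+1)^3 - (j+1)^2 + 4(j+1) + 5),
which is the closed form with N = j+1.
Hence, by induction on N, the claim holds for every N ≥ 1.

S(N) = N(2N^4 - 3N^3 - N^2 + 4N + 5)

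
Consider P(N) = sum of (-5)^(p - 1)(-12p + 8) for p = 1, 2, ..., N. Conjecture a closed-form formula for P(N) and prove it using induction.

We claim P(N) = (-5)^N(2N - 1) + 1 for all N ≥ 1.
Base step (N = 1): P(1) = -4, and the closed form gives -4. They agree.
Inductive step: suppose the statement holds for some p ≥ 1, so P(p) = (-5)^p(2p - 1) + 1.
Then P(p+1) = P(p) + ((-5)^p(-12p - 4)) = ((-5)^p(2p - 1) + 1) + ((-5)^p(-12p - 4)).
Simplifying, P(p+1) = -10(-5)^p·p - 5(-5)^p + 1 = (-5)^(p+1)(2(p+1) - 1) + 1,
which is the closed form with N = p+1.
By the principle of mathematical induction, the result holds for all N ≥ 1.

P(N) = (-5)^N(2N - 1) + 1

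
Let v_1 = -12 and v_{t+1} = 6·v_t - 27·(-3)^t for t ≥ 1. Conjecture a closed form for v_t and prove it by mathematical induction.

v_t = -(-3)^(t + 1) - 3·6^(t - 1)

Computing the first terms: v_1 = -12, v_2 = 9, v_3 = -189. This suggests v_t = -(-3)^(t + 1) - 3·6^(t - 1).
When t = 1: the formula gives -12 = -12 = v_1.
Inductive step: suppose the statement holds for some j ≥ 1, so v_j = -(-3)^(j + 1) - 3·6^(j - 1).
Then v_{j+1} = 6·v_j - 27·(-3)^j = 6·(-(-3)^(j + 1) - 3·6^(j - 1)) - 27·(-3)^j = -(-3)^(j + 2) - 3·6^j = -(-3)^((j+1) + 1) - 3·6^((j+1) - 1),
which is the claimed formula at t = j+1.
By induction, the statement is established for all t ≥ 1.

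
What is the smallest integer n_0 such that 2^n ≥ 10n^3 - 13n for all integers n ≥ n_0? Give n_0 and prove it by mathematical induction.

At n = 15: 32768 < 33555, so the inequality fails and n_0 ≥ 16. We prove 2^n ≥ 10n^3 - 13n for all n ≥ 16.
Base step (n = 16): 2^n = 65536 and 10n^3 - 13n = 40752, so 65536 ≥ 40752.
Suppose the result is true for n = p, so 2^p ≥ 10p^3 - 13p.
Then 2^(p + 1) = 2·(2^p) ≥ 2·(10p^3 - 13p).
Also, for p ≥ 16 we have 2·(10p^3 - 13p) ≥ 10(p+1)^3 - 13(p+1), since 2·(10p^3 - 13p) − (10(p+1)^3 - 13(p+1)) = 10p^3 - 30p^2 - 43p + 3, which is nonnegative for all p ≥ 16.
Combining, 2^(p + 1) ≥ 10(p+1)^3 - 13(p+1).
By the principle of mathematical induction, the result holds for all n ≥ 16.
Hence the smallest such n_0 is 16.

n_0 = 16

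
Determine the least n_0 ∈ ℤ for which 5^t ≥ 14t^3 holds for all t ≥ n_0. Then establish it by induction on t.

At t = 4: 625 < 896, so the inequality fails and n_0 ≥ 5. We prove 5^t ≥ 14t^3 for all t ≥ 5.
Base step (t = 5): 5^t = 3125 and 14t^3 = 1750, so 3125 ≥ 1750.
Suppose the result is true for t = p, so 5^p ≥ 14p^3.
Then 5^(p + 1) = 5·(5^p) ≥ 5·(14p^3).
Also, for p ≥ 5 we have 5·(14p^3) ≥ 14(p+1)^3, since 5 ≥ (1 + 1/p)^3 for all p ≥ 5.
Combining, 5^(p + 1) ≥ 14(p+1)^3.
Hence, by induction on t, the claim holds for every t ≥ 5.
Hence the smallest such n_0 is 5.

n_0 = 5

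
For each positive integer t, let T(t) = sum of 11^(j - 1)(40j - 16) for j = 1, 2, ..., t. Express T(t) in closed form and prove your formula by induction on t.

T(t) = 2·11^t(2t - 1) + 2

We claim T(t) = 2·11^t(2t - 1) + 2 for all t ≥ 1.
When t = 1: T(1) = 24, and the closed form gives 24. They agree.
Inductive step: assume the claim holds for t = j, so T(j) = 2·11^j(2j - 1) + 2.
Then T(j+1) = T(j) + (11^j(40j + 24)) = (2·11^j(2j - 1) + 2) + (11^j(40j + 24)).
Simplifying, T(j+1) = 44·11^j·j + 22·11^j + 2 = 2·11^(j+1)(2(j+1) - 1) + 2,
which is the closed form with t = j+1.
By induction, the statement is established for all t ≥ 1.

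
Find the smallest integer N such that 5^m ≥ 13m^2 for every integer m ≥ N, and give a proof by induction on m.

At m = 2: 25 < 52, so the inequality fails and N ≥ 3. We prove 5^m ≥ 13m^2 for all m ≥ 3.
Base case (m = 3): 5^m = 125 and 13m^2 = 117, so 125 ≥ 117.
Inductive step: suppose the statement holds for some i ≥ 3, so 5^i ≥ 13i^2.
Then 5^(i + 1) = 5·(5^i) ≥ 5·(13i^2).
Also, for i ≥ 3 we have 5·(13i^2) ≥ 13(i+1)^2, since 5 ≥ (1 + 1/i)^2 for all i ≥ 3.
Combining, 5^(i + 1) ≥ 13(i+1)^2.
By induction, the statement is established for all m ≥ 3.
Hence the smallest such N is 3.

N = 3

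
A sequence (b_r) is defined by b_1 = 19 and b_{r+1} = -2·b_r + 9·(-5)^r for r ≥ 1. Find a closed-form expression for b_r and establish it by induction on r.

b_r = (-2)^(r + 1) - 3(-5)^r

Computing the first terms: b_1 = 19, b_2 = -83, b_3 = 391. This suggests b_r = (-2)^(r + 1) - 3(-5)^r.
When r = 1: the formula gives 19 = 19 = b_1.
Inductive step: assume the claim holds for r = i, so b_i = (-2)^(i + 1) - 3(-5)^i.
Then b_{i+1} = -2·b_i + 9·(-5)^i = -2·((-2)^(i + 1) - 3(-5)^i) + 9·(-5)^i = (-2)^(i + 2) - 3(-5)^(i + 1) = (-2)^((i+1) + 1) - 3(-5)^(i+1),
which is the claimed formula at r = i+1.
By the principle of mathematical induction, the result holds for all r ≥ 1.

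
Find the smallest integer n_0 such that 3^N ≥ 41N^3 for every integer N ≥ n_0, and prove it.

At N = 9: 19683 < 29889, so the inequality fails and n_0 ≥ 10. We prove 3^N ≥ 41N^3 for all N ≥ 10.
Base case (N = 10): 3^N = 59049 and 41N^3 = 41000, so 59049 ≥ 41000.
Inductive step: suppose the statement holds for some i ≥ 10, so 3^i ≥ 41i^3.
Then 3^(i + 1) = 3·(3^i) ≥ 3·(41i^3).
Also, for i ≥ 10 we have 3·(41i^3) ≥ 41(i+1)^3, since 3 ≥ (1 + 1/i)^3 for all i ≥ 10.
Combining, 3^(i + 1) ≥ 41(i+1)^3.
This completes the induction.
Hence the smallest such n_0 is 10.

n_0 = 10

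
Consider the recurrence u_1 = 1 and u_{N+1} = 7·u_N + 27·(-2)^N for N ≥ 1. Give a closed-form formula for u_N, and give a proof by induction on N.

u_N = -3(-2)^N - 5·7^(N - 1)

Computing the first terms: u_1 = 1, u_2 = -47, u_3 = -221. This suggests u_N = -3(-2)^N - 5·7^(N - 1).
For the base case N = 1: the formula gives 1 = 1 = u_1.
Suppose the result is true for N = m, so u_m = -3(-2)^m - 5·7^(m - 1).
Then u_{m+1} = 7·u_m + 27·(-2)^m = 7·(-3(-2)^m - 5·7^(m - 1)) + 27·(-2)^m = -3(-2)^(m + 1) - 5·7^m = -3(-2)^(m+1) - 5·7^((m+1) - 1),
which is the claimed formula at N = m+1.
Hence, by induction on N, the claim holds for every N ≥ 1.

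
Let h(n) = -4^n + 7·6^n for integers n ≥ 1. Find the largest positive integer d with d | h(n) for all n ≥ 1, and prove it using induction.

Computing the first values: h(1) = 38 and h(2) = 236; gcd(38, 236) = 2, so d ≤ 2.
We prove 2 | -4^n + 7·6^n for all n ≥ 1 by induction on n.
Base step (n = 1): h(1) = 38 = 2·(19), so 2 | h(1).
Inductive step: suppose the statement holds for some i ≥ 1, i.e. 2 | h(i). Then
h(i+1) − 6·h(i) = (-4^(i+1) + 7·6^(i+1)) − 6·(-4^i + 7·6^i) = (-1)·4^i·(4 − 6) = (2)·4^i. Since 2 | h(i) by the inductive hypothesis, 2 | 6·h(i); and 2 | 2 since 2 = 2·1. Therefore 2 | h(i+1).
By induction, the statement is established for all n ≥ 1.
Therefore the largest such d is 2.

d = 2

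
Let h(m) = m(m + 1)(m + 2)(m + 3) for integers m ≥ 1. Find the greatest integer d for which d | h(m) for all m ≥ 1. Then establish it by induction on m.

Computing the first values: h(1) = 24 and h(2) = 120; gcd(24, 120) = 24, so d ≤ 24.
We prove 24 | m(m + 1)(m + 2)(m + 3) for all m ≥ 1 by induction on m.
When m = 1: h(1) = 24 = 24·(1), so 24 | h(1).
Inductive step: suppose the statement holds for some r ≥ 1, i.e. 24 | h(r). Then
h(r+1) − h(r) = (r+1)·(r+2)·(r+3)·(r+4) − r·(r+1)·(r+2)·(r+3) = (r+1)·(r+2)·(r+3)·[(r+4) − r] = 4·(r+1)·(r+2)·(r+3). The product of 3 consecutive integers is divisible by (3)! = 6, so h(r+1) − h(r) is divisible by 4·6 = 24. By the inductive hypothesis 24 | h(r), hence 24 | h(r+1).
Hence, by induction on m, the claim holds for every m ≥ 1.
Therefore the largest such d is 24.

d = 24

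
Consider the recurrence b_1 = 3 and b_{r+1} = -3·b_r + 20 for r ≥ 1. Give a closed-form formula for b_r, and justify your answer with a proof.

b_r = -2(-3)^(r - 1) + 5

Computing the first terms: b_1 = 3, b_2 = 11, b_3 = -13. This suggests b_r = -2(-3)^(r - 1) + 5.
When r = 1: the formula gives 3 = 3 = b_1.
Suppose the result is true for r = p, so b_p = -2(-3)^(p - 1) + 5.
Then b_{p+1} = -3·b_p + 20 = -3·(-2(-3)^(p - 1) + 5) + 20 = -2(-3)^p + 5 = -2(-3)^((p+1) - 1) + 5,
which is the claimed formula at r = p+1.
Hence, by induction on r, the claim holds for every r ≥ 1.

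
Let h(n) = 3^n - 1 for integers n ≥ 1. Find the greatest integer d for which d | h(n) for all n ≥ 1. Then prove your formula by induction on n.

Computing the first values: h(1) = 2 and h(2) = 8; gcd(2, 8) = 2, so d ≤ 2.
We prove 2 | 3^n - 1 for all n ≥ 1 by induction on n.
When n = 1: h(1) = 2 = 2·(1), so 2 | h(1).
Suppose the result is true for n = p, i.e. 2 | h(p). Then
3^{p+1} − 1^{p+1} = 3·3^p − 1·1^p = 3·(3^p − 1^p) + (2)·1^p. The first term is divisible by 2 by the inductive hypothesis, and the second term (2)·1^p is divisible by 2 since 2 | 2. Hence 2 | h(p+1).
Hence, by induction on n, the claim holds for every n ≥ 1.
Therefore the largest such d is 2.

d = 2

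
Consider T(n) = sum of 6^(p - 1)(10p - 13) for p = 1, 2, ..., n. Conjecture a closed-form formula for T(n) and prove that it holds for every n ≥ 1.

We claim T(n) = 6^n(2n - 3) + 3 for all n ≥ 1.
When n = 1: T(1) = -3, and the closed form gives -3. They agree.
Inductive step: assume the claim holds for n = p, so T(p) = 6^p(2p - 3) + 3.
Then T(p+1) = T(p) + (6^p(10p - 3)) = (6^p(2p - 3) + 3) + (6^p(10p - 3)).
Simplifying, T(p+1) = 12·6^p·p - 6·6^p + 3 = 6^(p+1)(2(p+1) - 3) + 3,
which is the closed form with n = p+1.
Hence, by induction on n, the claim holds for every n ≥ 1.

T(n) = 6^n(2n - 3) + 3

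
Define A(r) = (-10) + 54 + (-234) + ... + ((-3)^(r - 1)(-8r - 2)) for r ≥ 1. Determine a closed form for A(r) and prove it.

We claim A(r) = (-3)^r(2r + 1) - 1 for all r ≥ 1.
Base case (r = 1): A(1) = -10, and the closed form gives -10. They agree.
Inductive step: assume the claim holds for r = i, so A(i) = (-3)^i(2i + 1) - 1.
Then A(i+1) = A(i) + ((-3)^i(-8i - 10)) = ((-3)^i(2i + 1) - 1) + ((-3)^i(-8i - 10)).
Simplifying, A(i+1) = -6(-3)^i·i - 9(-3)^i - 1 = (-3)^(i+1)(2(i+1) + 1) - 1,
which is the closed form with r = i+1.
By the principle of mathematical induction, the result holds for all r ≥ 1.

A(r) = (-3)^r(2r + 1) - 1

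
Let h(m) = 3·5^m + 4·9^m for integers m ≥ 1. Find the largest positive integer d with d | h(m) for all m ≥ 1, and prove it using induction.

d = 3

Computing the first values: h(1) = 51 and h(2) = 399; gcd(51, 399) = 3, so d ≤ 3.
We prove 3 | 3·5^m + 4·9^m for all m ≥ 1 by induction on m.
Base step (m = 1): h(1) = 51 = 3·(17), so 3 | h(1).
Suppose the result is true for m = r, i.e. 3 | h(r). Then
h(r+1) − 9·h(r) = (3·5^(r+1) + 4·9^(r+1)) − 9·(3·5^r + 4·9^r) = (3)·5^r·(5 − 9) = (-12)·5^r. Since 3 | h(r) by the inductive hypothesis, 3 | 9·h(r); and 3 | -12 since -12 = 3·-4. Therefore 3 | h(r+1).
By induction, the statement is established for all m ≥ 1.
Therefore the largest such d is 3.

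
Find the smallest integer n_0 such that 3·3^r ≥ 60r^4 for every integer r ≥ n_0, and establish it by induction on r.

At r = 11: 531441 < 878460, so the inequality fails and n_0 ≥ 12. We prove 3·3^r ≥ 60r^4 for all r ≥ 12.
Base case (r = 12): 3·3^r = 1594323 and 60r^4 = 1244160, so 1594323 ≥ 1244160.
Inductive step: suppose the statement holds for some j ≥ 12, so 3·3^j ≥ 60j^4.
Then 3·3^(j + 1) = 3·(3·3^j) ≥ 3·(60j^4).
Also, for j ≥ 12 we have 3·(60j^4) ≥ 60(j+1)^4, since 3 ≥ (1 + 1/j)^4 for all j ≥ 12.
Combining, 3·3^(j + 1) ≥ 60(j+1)^4.
By induction, the statement is established for all r ≥ 12.
Hence the smallest such n_0 is 12.

n_0 = 12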